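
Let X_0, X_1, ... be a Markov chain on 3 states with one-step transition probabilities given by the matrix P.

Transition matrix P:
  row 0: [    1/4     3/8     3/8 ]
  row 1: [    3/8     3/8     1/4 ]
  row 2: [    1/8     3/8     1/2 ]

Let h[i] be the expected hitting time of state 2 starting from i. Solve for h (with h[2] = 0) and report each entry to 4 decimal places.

First-step conditioning: h[2] = 0; for i ≠ 2, h[i] = 1 + Σ_k P[i][k]·h[k].
  h[0] = 1 + 1/4·h[0] + 3/8·h[1]
  h[1] = 1 + 3/8·h[0] + 3/8·h[1]
Solving the 2×2 linear system over states ≠ 2 gives exactly h = [64/21, 24/7, 0] (h[2] = 0 is the target).

h = [3.0476, 3.4286, 0.0000]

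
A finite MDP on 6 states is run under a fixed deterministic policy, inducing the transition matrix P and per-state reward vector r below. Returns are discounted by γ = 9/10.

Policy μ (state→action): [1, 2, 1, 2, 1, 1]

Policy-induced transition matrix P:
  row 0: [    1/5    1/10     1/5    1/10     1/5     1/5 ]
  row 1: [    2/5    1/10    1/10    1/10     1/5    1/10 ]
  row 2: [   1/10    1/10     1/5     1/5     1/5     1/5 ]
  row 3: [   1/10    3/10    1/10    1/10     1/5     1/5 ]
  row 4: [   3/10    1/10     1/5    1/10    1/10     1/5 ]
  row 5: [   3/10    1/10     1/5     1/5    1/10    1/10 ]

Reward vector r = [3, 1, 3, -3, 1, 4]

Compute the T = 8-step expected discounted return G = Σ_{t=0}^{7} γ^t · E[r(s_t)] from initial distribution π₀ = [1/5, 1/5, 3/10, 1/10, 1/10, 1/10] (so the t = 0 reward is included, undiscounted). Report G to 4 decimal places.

t=0: π = [0.2000, 0.2000, 0.3000, 0.1000, 0.1000, 0.1000], E[r] = 1.9000, γ^t·E[r] = 1.900000, running G = 1.900000
t=1: π = [0.2200, 0.1200, 0.1700, 0.1400, 0.1800, 0.1700], E[r] = 1.7300, γ^t·E[r] = 1.557000, running G = 3.457000
t=2: π = [0.2280, 0.1280, 0.1740, 0.1340, 0.1650, 0.1710], E[r] = 1.7810, γ^t·E[r] = 1.442610, running G = 4.899610
t=3: π = [0.2284, 0.1268, 0.1738, 0.1345, 0.1664, 0.1701], E[r] = 1.7767, γ^t·E[r] = 1.295214, running G = 6.194824
t=4: π = [0.2282, 0.1269, 0.1739, 0.1344, 0.1664, 0.1703], E[r] = 1.7775, γ^t·E[r] = 1.166198, running G = 7.361022
t=5: π = [0.2282, 0.1269, 0.1739, 0.1344, 0.1663, 0.1703], E[r] = 1.7773, γ^t·E[r] = 1.049506, running G = 8.410528
t=6: π = [0.2282, 0.1269, 0.1739, 0.1344, 0.1663, 0.1703], E[r] = 1.7773, γ^t·E[r] = 0.944557, running G = 9.355084
t=7: π = [0.2282, 0.1269, 0.1739, 0.1344, 0.1663, 0.1703], E[r] = 1.7773, γ^t·E[r] = 0.850101, running G = 10.205185

G = 10.2052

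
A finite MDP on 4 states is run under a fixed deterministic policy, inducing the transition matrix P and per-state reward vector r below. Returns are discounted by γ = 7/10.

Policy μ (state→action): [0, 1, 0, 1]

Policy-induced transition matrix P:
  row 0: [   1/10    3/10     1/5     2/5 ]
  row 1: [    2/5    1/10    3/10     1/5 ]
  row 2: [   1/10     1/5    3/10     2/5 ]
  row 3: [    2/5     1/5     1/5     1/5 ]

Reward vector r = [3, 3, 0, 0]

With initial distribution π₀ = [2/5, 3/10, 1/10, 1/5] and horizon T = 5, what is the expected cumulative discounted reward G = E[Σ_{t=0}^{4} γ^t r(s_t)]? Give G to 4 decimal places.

t=0: π = [0.4000, 0.3000, 0.1000, 0.2000], E[r] = 2.1000, γ^t·E[r] = 2.100000, running G = 2.100000
t=1: π = [0.2500, 0.2100, 0.2400, 0.3000], E[r] = 1.3800, γ^t·E[r] = 0.966000, running G = 3.066000
t=2: π = [0.2530, 0.2040, 0.2450, 0.2980], E[r] = 1.3710, γ^t·E[r] = 0.671790, running G = 3.737790
t=3: π = [0.2506, 0.2049, 0.2449, 0.2996], E[r] = 1.3665, γ^t·E[r] = 0.468710, running G = 4.206500
t=4: π = [0.2514, 0.2046, 0.2450, 0.2991], E[r] = 1.3678, γ^t·E[r] = 0.328399, running G = 4.534899

G = 4.5349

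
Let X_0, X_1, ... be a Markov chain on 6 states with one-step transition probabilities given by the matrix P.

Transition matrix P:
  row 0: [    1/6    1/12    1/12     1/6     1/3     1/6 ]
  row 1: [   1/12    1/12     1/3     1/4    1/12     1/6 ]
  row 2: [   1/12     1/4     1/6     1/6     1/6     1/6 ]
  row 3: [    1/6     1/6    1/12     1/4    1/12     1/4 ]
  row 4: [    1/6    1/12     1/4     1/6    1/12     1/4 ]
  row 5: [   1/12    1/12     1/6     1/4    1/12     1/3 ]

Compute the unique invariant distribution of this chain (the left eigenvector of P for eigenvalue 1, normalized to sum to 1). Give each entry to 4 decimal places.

Balance equations π_j = Σ_i π_i·P[i][j]:
  π_0 = 1/6·π_0 + 1/12·π_1 + 1/12·π_2 + 1/6·π_3 + 1/6·π_4 + 1/12·π_5
  π_1 = 1/12·π_0 + 1/12·π_1 + 1/4·π_2 + 1/6·π_3 + 1/12·π_4 + 1/12·π_5
  π_2 = 1/12·π_0 + 1/3·π_1 + 1/6·π_2 + 1/12·π_3 + 1/4·π_4 + 1/6·π_5
  π_3 = 1/6·π_0 + 1/4·π_1 + 1/6·π_2 + 1/4·π_3 + 1/6·π_4 + 1/4·π_5
  π_4 = 1/3·π_0 + 1/12·π_1 + 1/6·π_2 + 1/12·π_3 + 1/12·π_4 + 1/12·π_5
  normalize: π_0 + π_1 + π_2 + π_3 + π_4 + π_5 = 1
Solving the linear system gives exactly π = [488/3997, 1037/7994, 683/3997, 859/3997, 512/3997, 1873/7994].

π = [0.1221, 0.1297, 0.1709, 0.2149, 0.1281, 0.2343]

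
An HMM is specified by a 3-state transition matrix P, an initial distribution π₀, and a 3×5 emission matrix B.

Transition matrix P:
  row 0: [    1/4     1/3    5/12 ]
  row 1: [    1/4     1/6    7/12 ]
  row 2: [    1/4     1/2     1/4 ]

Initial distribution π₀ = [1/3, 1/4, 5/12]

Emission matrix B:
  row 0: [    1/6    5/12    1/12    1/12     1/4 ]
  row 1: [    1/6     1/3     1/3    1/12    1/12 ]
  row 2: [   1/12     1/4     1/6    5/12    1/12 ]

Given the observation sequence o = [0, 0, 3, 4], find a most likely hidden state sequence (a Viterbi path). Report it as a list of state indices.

t=0: δ = [5.556e-02, 4.167e-02, 3.472e-02]  (obs o_0=0)
t=1: δ = [2.315e-03, 3.086e-03, 2.025e-03]  ψ = [0, 0, 1]  (obs o_1=0)
t=2: δ = [6.430e-05, 8.439e-05, 7.502e-04]  ψ = [1, 2, 1]  (obs o_2=3)
t=3: δ = [4.689e-05, 3.126e-05, 1.563e-05]  ψ = [2, 2, 2]  (obs o_3=4)
backtrack: best end state = 0; path = [0, 1, 2, 0]

path = [0, 1, 2, 0]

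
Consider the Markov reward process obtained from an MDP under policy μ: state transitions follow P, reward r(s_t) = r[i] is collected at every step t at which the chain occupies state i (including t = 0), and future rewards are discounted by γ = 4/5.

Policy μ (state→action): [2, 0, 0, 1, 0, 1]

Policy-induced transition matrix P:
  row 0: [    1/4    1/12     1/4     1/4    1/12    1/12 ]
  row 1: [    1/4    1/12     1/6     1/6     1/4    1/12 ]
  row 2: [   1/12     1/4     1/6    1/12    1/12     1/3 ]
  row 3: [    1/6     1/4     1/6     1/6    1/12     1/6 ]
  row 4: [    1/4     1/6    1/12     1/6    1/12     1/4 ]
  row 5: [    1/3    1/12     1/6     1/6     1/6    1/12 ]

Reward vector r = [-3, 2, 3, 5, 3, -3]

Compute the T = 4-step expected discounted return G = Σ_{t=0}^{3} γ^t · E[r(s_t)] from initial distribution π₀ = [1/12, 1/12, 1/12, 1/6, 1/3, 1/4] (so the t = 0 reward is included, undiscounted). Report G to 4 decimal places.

t=0: π = [0.0833, 0.0833, 0.0833, 0.1667, 0.3333, 0.2500], E[r] = 1.2500, γ^t·E[r] = 1.250000, running G = 1.250000
t=1: π = [0.2431, 0.1528, 0.1458, 0.1667, 0.1181, 0.1736], E[r] = 0.6806, γ^t·E[r] = 0.544444, running G = 1.794444
t=2: π = [0.2263, 0.1453, 0.1771, 0.1748, 0.1233, 0.1534], E[r] = 0.9265, γ^t·E[r] = 0.592963, running G = 2.387407
t=3: π = [0.2187, 0.1522, 0.1753, 0.1708, 0.1203, 0.1627], E[r] = 0.9008, γ^t·E[r] = 0.461210, running G = 2.848617

G = 2.8486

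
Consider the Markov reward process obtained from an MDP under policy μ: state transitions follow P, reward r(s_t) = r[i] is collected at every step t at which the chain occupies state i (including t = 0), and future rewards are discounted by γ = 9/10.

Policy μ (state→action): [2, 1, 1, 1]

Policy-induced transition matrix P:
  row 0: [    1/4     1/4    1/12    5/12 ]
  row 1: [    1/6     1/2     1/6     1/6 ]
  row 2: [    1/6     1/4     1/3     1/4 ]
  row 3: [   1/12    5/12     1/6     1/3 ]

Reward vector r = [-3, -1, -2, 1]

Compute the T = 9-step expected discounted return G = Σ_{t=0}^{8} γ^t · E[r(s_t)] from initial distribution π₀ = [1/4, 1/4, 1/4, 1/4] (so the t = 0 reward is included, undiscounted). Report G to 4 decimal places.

t=0: π = [0.2500, 0.2500, 0.2500, 0.2500], E[r] = -1.2500, γ^t·E[r] = -1.250000, running G = -1.250000
t=1: π = [0.1667, 0.3542, 0.1875, 0.2917], E[r] = -0.9375, γ^t·E[r] = -0.843750, running G = -2.093750
t=2: π = [0.1563, 0.3872, 0.1840, 0.2726], E[r] = -0.9514, γ^t·E[r] = -0.770625, running G = -2.864375
t=3: π = [0.1570, 0.3922, 0.1843, 0.2665], E[r] = -0.9653, γ^t·E[r] = -0.703688, running G = -3.568063
t=4: π = [0.1575, 0.3925, 0.1843, 0.2657], E[r] = -0.9680, γ^t·E[r] = -0.635114, running G = -4.203177
t=5: π = [0.1577, 0.3924, 0.1843, 0.2657], E[r] = -0.9682, γ^t·E[r] = -0.571702, running G = -4.774879
t=6: π = [0.1577, 0.3924, 0.1842, 0.2657], E[r] = -0.9681, γ^t·E[r] = -0.514505, running G = -5.289384
t=7: π = [0.1577, 0.3924, 0.1842, 0.2657], E[r] = -0.9681, γ^t·E[r] = -0.463046, running G = -5.752430
t=8: π = [0.1577, 0.3924, 0.1842, 0.2657], E[r] = -0.9681, γ^t·E[r] = -0.416741, running G = -6.169171

G = -6.1692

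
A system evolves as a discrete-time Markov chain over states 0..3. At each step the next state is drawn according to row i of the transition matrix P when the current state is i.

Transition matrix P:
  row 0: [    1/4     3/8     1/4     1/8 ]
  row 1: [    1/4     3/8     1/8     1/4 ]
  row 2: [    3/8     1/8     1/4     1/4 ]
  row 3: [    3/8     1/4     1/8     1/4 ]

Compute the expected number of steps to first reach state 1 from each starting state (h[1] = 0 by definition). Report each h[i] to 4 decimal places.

h = [3.3778, 0.0000, 4.2667, 3.7333]

First-step conditioning: h[1] = 0; for i ≠ 1, h[i] = 1 + Σ_k P[i][k]·h[k].
  h[0] = 1 + 1/4·h[0] + 1/4·h[2] + 1/8·h[3]
  h[2] = 1 + 3/8·h[0] + 1/4·h[2] + 1/4·h[3]
  h[3] = 1 + 3/8·h[0] + 1/8·h[2] + 1/4·h[3]
Solving the 3×3 linear system over states ≠ 1 gives exactly h = [152/45, 0, 64/15, 56/15] (h[1] = 0 is the target).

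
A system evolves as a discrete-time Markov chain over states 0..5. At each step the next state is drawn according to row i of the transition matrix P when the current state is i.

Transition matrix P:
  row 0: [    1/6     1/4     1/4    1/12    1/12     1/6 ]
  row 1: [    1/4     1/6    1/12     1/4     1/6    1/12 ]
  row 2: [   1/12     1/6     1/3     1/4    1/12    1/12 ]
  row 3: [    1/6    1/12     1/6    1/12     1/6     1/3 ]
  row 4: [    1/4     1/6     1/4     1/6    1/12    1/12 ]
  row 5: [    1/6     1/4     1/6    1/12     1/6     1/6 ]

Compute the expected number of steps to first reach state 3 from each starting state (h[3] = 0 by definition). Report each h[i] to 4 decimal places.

h = [6.0934, 5.2777, 5.0551, 0.0000, 5.6494, 6.1429]

First-step conditioning: h[3] = 0; for i ≠ 3, h[i] = 1 + Σ_k P[i][k]·h[k].
  h[0] = 1 + 1/6·h[0] + 1/4·h[1] + 1/4·h[2] + 1/12·h[4] + 1/6·h[5]
  h[1] = 1 + 1/4·h[0] + 1/6·h[1] + 1/12·h[2] + 1/6·h[4] + 1/12·h[5]
  h[2] = 1 + 1/12·h[0] + 1/6·h[1] + 1/3·h[2] + 1/12·h[4] + 1/12·h[5]
  h[4] = 1 + 1/4·h[0] + 1/6·h[1] + 1/4·h[2] + 1/12·h[4] + 1/12·h[5]
  h[5] = 1 + 1/6·h[0] + 1/4·h[1] + 1/6·h[2] + 1/6·h[4] + 1/6·h[5]
Solving the 5×5 linear system over states ≠ 3 gives exactly h = [122544/20111, 106140/20111, 101664/20111, 0, 113616/20111, 123540/20111] (h[3] = 0 is the target).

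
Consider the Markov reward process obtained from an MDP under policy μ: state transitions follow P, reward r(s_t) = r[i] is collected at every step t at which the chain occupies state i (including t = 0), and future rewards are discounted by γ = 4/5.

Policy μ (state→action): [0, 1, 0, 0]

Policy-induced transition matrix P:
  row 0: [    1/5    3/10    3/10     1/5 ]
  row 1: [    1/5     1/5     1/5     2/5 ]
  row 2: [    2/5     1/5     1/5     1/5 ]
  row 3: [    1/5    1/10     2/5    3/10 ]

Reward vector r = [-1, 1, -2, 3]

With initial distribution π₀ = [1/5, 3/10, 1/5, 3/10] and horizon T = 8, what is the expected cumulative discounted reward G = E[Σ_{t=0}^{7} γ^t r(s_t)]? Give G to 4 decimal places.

t=0: π = [0.2000, 0.3000, 0.2000, 0.3000], E[r] = 0.6000, γ^t·E[r] = 0.600000, running G = 0.600000
t=1: π = [0.2400, 0.1900, 0.2800, 0.2900], E[r] = 0.2600, γ^t·E[r] = 0.208000, running G = 0.808000
t=2: π = [0.2560, 0.1950, 0.2820, 0.2670], E[r] = 0.1760, γ^t·E[r] = 0.112640, running G = 0.920640
t=3: π = [0.2564, 0.1989, 0.2790, 0.2657], E[r] = 0.1816, γ^t·E[r] = 0.092979, running G = 1.013619
t=4: π = [0.2558, 0.1991, 0.2788, 0.2664], E[r] = 0.1848, γ^t·E[r] = 0.075678, running G = 1.089297
t=5: π = [0.2558, 0.1989, 0.2789, 0.2664], E[r] = 0.1848, γ^t·E[r] = 0.060567, running G = 1.149864
t=6: π = [0.2558, 0.1989, 0.2789, 0.2664], E[r] = 0.1847, γ^t·E[r] = 0.048426, running G = 1.198290
t=7: π = [0.2558, 0.1989, 0.2789, 0.2664], E[r] = 0.1847, γ^t·E[r] = 0.038739, running G = 1.237029

G = 1.2370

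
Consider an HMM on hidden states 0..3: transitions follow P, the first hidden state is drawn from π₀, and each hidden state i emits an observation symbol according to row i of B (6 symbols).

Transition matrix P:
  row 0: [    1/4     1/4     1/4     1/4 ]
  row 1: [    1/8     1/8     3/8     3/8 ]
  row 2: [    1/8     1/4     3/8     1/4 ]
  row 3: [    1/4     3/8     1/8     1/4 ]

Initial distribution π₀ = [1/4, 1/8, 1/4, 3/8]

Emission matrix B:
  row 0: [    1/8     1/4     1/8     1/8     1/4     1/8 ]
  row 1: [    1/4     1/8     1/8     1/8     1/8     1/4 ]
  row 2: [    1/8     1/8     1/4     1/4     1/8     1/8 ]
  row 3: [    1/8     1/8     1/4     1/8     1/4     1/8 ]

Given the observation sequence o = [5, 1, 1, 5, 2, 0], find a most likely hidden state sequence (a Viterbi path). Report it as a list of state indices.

t=0: δ = [3.125e-02, 3.125e-02, 3.125e-02, 4.688e-02]  (obs o_0=5)
t=1: δ = [2.930e-03, 2.197e-03, 1.465e-03, 1.465e-03]  ψ = [3, 3, 1, 1]  (obs o_1=1)
t=2: δ = [1.831e-04, 9.155e-05, 1.030e-04, 1.030e-04]  ψ = [0, 0, 1, 1]  (obs o_2=1)
t=3: δ = [5.722e-06, 1.144e-05, 5.722e-06, 5.722e-06]  ψ = [0, 0, 0, 0]  (obs o_3=5)
t=4: δ = [1.788e-07, 2.682e-07, 1.073e-06, 1.073e-06]  ψ = [0, 3, 1, 1]  (obs o_4=2)
t=5: δ = [3.353e-08, 1.006e-07, 5.029e-08, 3.353e-08]  ψ = [3, 3, 2, 2]  (obs o_5=0)
backtrack: best end state = 1; path = [3, 0, 0, 1, 3, 1]

path = [3, 0, 0, 1, 3, 1]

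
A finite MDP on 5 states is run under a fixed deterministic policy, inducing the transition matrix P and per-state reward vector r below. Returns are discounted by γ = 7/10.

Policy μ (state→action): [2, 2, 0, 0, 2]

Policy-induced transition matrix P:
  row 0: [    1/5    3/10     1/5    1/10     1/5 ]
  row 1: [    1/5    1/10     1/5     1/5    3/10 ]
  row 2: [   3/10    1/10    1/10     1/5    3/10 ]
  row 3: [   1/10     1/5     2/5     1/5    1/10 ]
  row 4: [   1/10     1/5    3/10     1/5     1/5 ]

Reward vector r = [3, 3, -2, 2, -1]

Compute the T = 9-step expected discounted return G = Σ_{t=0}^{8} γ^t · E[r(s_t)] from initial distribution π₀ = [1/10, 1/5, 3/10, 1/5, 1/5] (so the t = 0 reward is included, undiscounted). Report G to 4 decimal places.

G = 2.1423

t=0: π = [0.1000, 0.2000, 0.3000, 0.2000, 0.2000], E[r] = 0.5000, γ^t·E[r] = 0.500000, running G = 0.500000
t=1: π = [0.1900, 0.1600, 0.2300, 0.1900, 0.2300], E[r] = 0.7400, γ^t·E[r] = 0.518000, running G = 1.018000
t=2: π = [0.1810, 0.1800, 0.2380, 0.1810, 0.2200], E[r] = 0.7490, γ^t·E[r] = 0.367010, running G = 1.385010
t=3: π = [0.1837, 0.1763, 0.2344, 0.1819, 0.2237], E[r] = 0.7513, γ^t·E[r] = 0.257696, running G = 1.642706
t=4: π = [0.1829, 0.1773, 0.2353, 0.1816, 0.2229], E[r] = 0.7503, γ^t·E[r] = 0.180147, running G = 1.822853
t=5: π = [0.1831, 0.1770, 0.2351, 0.1817, 0.2231], E[r] = 0.7505, γ^t·E[r] = 0.126133, running G = 1.948986
t=6: π = [0.1830, 0.1771, 0.2351, 0.1817, 0.2230], E[r] = 0.7504, γ^t·E[r] = 0.088287, running G = 2.037274
t=7: π = [0.1830, 0.1771, 0.2351, 0.1817, 0.2231], E[r] = 0.7504, γ^t·E[r] = 0.061802, running G = 2.099076
t=8: π = [0.1830, 0.1771, 0.2351, 0.1817, 0.2231], E[r] = 0.7504, γ^t·E[r] = 0.043261, running G = 2.142337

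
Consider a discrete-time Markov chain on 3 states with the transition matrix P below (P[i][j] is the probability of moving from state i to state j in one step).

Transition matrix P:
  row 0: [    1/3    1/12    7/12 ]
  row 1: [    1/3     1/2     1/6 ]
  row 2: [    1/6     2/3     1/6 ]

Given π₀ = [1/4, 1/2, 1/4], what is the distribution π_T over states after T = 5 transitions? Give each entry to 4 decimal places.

t=0: π = [0.2500, 0.5000, 0.2500]
t=1: π = [0.2917, 0.4375, 0.2708]
t=2: π = [0.2882, 0.4236, 0.2882]
t=3: π = [0.2853, 0.4280, 0.2867]
t=4: π = [0.2855, 0.4289, 0.2855]
t=5: π = [0.2857, 0.4286, 0.2856]

π = [0.2857, 0.4286, 0.2856]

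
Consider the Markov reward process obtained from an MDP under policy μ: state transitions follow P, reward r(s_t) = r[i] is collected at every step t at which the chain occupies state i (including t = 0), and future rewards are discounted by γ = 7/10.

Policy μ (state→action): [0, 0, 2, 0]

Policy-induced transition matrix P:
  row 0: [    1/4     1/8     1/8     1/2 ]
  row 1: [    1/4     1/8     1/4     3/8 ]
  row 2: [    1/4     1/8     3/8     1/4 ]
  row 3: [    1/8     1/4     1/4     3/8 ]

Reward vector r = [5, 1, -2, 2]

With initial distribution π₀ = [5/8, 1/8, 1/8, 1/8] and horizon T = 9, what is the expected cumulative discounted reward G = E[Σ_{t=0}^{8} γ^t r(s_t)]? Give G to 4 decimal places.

t=0: π = [0.6250, 0.1250, 0.1250, 0.1250], E[r] = 3.2500, γ^t·E[r] = 3.250000, running G = 3.250000
t=1: π = [0.2344, 0.1406, 0.1875, 0.4375], E[r] = 1.8125, γ^t·E[r] = 1.268750, running G = 4.518750
t=2: π = [0.1953, 0.1797, 0.2441, 0.3809], E[r] = 1.4297, γ^t·E[r] = 0.700547, running G = 5.219297
t=3: π = [0.2024, 0.1726, 0.2561, 0.3689], E[r] = 1.4102, γ^t·E[r] = 0.483684, running G = 5.702980
t=4: π = [0.2039, 0.1711, 0.2567, 0.3683], E[r] = 1.4137, γ^t·E[r] = 0.339428, running G = 6.042409
t=5: π = [0.2040, 0.1710, 0.2566, 0.3684], E[r] = 1.4144, γ^t·E[r] = 0.237726, running G = 6.280135
t=6: π = [0.2040, 0.1710, 0.2566, 0.3684], E[r] = 1.4145, γ^t·E[r] = 0.166412, running G = 6.446547
t=7: π = [0.2039, 0.1711, 0.2566, 0.3684], E[r] = 1.4145, γ^t·E[r] = 0.116488, running G = 6.563035
t=8: π = [0.2039, 0.1711, 0.2566, 0.3684], E[r] = 1.4145, γ^t·E[r] = 0.081542, running G = 6.644577

G = 6.6446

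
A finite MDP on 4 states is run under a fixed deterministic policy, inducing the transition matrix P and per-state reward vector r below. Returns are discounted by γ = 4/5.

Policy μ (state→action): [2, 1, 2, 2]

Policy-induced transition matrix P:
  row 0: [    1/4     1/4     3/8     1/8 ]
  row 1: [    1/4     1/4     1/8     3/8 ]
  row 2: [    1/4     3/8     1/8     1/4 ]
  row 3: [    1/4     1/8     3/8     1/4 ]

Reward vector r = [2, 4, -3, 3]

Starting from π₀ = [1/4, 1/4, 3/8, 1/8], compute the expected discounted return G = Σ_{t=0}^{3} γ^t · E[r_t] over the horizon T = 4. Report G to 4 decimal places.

G = 3.8473

t=0: π = [0.2500, 0.2500, 0.3750, 0.1250], E[r] = 0.7500, γ^t·E[r] = 0.750000, running G = 0.750000
t=1: π = [0.2500, 0.2813, 0.2188, 0.2500], E[r] = 1.7188, γ^t·E[r] = 1.375000, running G = 2.125000
t=2: π = [0.2500, 0.2461, 0.2500, 0.2539], E[r] = 1.4961, γ^t·E[r] = 0.957500, running G = 3.082500
t=3: π = [0.2500, 0.2495, 0.2510, 0.2495], E[r] = 1.4937, γ^t·E[r] = 0.764750, running G = 3.847250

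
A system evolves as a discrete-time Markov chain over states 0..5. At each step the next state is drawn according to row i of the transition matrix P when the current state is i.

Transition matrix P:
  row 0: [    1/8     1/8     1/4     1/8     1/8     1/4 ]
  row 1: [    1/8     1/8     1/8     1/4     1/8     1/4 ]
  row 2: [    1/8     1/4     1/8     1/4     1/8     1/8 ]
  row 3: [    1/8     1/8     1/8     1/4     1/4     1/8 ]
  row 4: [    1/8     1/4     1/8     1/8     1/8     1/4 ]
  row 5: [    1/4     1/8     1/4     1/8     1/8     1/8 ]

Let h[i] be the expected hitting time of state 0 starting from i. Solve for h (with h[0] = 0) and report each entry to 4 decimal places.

First-step conditioning: h[0] = 0; for i ≠ 0, h[i] = 1 + Σ_k P[i][k]·h[k].
  h[1] = 1 + 1/8·h[1] + 1/8·h[2] + 1/4·h[3] + 1/8·h[4] + 1/4·h[5]
  h[2] = 1 + 1/4·h[1] + 1/8·h[2] + 1/4·h[3] + 1/8·h[4] + 1/8·h[5]
  h[3] = 1 + 1/8·h[1] + 1/8·h[2] + 1/4·h[3] + 1/4·h[4] + 1/8·h[5]
  h[4] = 1 + 1/4·h[1] + 1/8·h[2] + 1/8·h[3] + 1/8·h[4] + 1/4·h[5]
  h[5] = 1 + 1/8·h[1] + 1/4·h[2] + 1/8·h[3] + 1/8·h[4] + 1/8·h[5]
Solving the 5×5 linear system over states ≠ 0 gives exactly h = [0, 4681/692, 2373/346, 4745/692, 4673/692, 4161/692] (h[0] = 0 is the target).

h = [0.0000, 6.7645, 6.8584, 6.8569, 6.7529, 6.0130]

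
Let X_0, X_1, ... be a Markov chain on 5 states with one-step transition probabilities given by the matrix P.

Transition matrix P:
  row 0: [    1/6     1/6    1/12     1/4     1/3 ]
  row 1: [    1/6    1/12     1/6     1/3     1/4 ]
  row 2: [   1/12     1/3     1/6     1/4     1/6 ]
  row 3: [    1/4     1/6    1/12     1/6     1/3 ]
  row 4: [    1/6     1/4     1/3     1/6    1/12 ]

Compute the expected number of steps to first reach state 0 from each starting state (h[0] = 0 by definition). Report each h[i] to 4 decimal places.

h = [0.0000, 5.8295, 6.3409, 5.3864, 5.9659]

First-step conditioning: h[0] = 0; for i ≠ 0, h[i] = 1 + Σ_k P[i][k]·h[k].
  h[1] = 1 + 1/12·h[1] + 1/6·h[2] + 1/3·h[3] + 1/4·h[4]
  h[2] = 1 + 1/3·h[1] + 1/6·h[2] + 1/4·h[3] + 1/6·h[4]
  h[3] = 1 + 1/6·h[1] + 1/12·h[2] + 1/6·h[3] + 1/3·h[4]
  h[4] = 1 + 1/4·h[1] + 1/3·h[2] + 1/6·h[3] + 1/12·h[4]
Solving the 4×4 linear system over states ≠ 0 gives exactly h = [0, 513/88, 279/44, 237/44, 525/88] (h[0] = 0 is the target).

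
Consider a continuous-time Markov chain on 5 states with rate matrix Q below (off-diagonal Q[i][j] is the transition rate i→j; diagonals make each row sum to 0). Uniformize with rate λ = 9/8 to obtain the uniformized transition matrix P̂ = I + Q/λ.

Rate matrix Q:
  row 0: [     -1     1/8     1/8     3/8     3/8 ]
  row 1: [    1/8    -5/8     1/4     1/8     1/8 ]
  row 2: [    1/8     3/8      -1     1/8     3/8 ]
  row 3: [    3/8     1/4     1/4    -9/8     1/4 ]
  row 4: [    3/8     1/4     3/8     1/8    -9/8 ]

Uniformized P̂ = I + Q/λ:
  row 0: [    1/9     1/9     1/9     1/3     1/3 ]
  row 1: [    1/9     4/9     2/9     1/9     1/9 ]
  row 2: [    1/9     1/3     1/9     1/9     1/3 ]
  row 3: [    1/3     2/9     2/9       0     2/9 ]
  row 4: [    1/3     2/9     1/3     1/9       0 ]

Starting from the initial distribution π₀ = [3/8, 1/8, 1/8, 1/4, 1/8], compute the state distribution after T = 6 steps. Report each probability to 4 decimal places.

π = [0.1841, 0.2880, 0.2008, 0.1366, 0.1904]

t=0: π = [0.3750, 0.1250, 0.1250, 0.2500, 0.1250]
t=1: π = [0.1944, 0.2222, 0.1806, 0.1667, 0.2361]
t=2: π = [0.2006, 0.2701, 0.2068, 0.1358, 0.1867]
t=3: π = [0.1828, 0.2829, 0.1977, 0.1406, 0.1960]
t=4: π = [0.1859, 0.2868, 0.2017, 0.1361, 0.1895]
t=5: π = [0.1835, 0.2877, 0.2002, 0.1373, 0.1913]
t=6: π = [0.1841, 0.2880, 0.2008, 0.1366, 0.1904]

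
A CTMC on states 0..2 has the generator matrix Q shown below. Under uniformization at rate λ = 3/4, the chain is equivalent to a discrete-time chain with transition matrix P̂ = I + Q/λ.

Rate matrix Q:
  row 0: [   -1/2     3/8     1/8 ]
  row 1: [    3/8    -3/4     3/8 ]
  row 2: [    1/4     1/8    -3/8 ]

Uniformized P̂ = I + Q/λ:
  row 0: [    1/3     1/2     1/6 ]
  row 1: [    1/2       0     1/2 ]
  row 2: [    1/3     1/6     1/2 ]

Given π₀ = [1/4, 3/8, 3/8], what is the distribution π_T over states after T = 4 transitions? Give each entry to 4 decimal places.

π = [0.3739, 0.2520, 0.3740]

t=0: π = [0.2500, 0.3750, 0.3750]
t=1: π = [0.3958, 0.1875, 0.4167]
t=2: π = [0.3646, 0.2674, 0.3681]
t=3: π = [0.3779, 0.2436, 0.3785]
t=4: π = [0.3739, 0.2520, 0.3740]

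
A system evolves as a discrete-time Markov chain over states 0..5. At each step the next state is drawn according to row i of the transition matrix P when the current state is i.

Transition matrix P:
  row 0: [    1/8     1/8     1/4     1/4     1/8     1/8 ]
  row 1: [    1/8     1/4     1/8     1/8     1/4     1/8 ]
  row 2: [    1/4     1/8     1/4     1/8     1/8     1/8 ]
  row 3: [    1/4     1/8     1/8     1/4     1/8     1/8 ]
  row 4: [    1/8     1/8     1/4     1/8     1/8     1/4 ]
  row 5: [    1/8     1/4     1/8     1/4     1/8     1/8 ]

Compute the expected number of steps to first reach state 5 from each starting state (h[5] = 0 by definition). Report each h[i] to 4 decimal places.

h = [7.0000, 6.8750, 7.0000, 7.0000, 6.1250, 0.0000]

First-step conditioning: h[5] = 0; for i ≠ 5, h[i] = 1 + Σ_k P[i][k]·h[k].
  h[0] = 1 + 1/8·h[0] + 1/8·h[1] + 1/4·h[2] + 1/4·h[3] + 1/8·h[4]
  h[1] = 1 + 1/8·h[0] + 1/4·h[1] + 1/8·h[2] + 1/8·h[3] + 1/4·h[4]
  h[2] = 1 + 1/4·h[0] + 1/8·h[1] + 1/4·h[2] + 1/8·h[3] + 1/8·h[4]
  h[3] = 1 + 1/4·h[0] + 1/8·h[1] + 1/8·h[2] + 1/4·h[3] + 1/8·h[4]
  h[4] = 1 + 1/8·h[0] + 1/8·h[1] + 1/4·h[2] + 1/8·h[3] + 1/8·h[4]
Solving the 5×5 linear system over states ≠ 5 gives exactly h = [7, 55/8, 7, 7, 49/8, 0] (h[5] = 0 is the target).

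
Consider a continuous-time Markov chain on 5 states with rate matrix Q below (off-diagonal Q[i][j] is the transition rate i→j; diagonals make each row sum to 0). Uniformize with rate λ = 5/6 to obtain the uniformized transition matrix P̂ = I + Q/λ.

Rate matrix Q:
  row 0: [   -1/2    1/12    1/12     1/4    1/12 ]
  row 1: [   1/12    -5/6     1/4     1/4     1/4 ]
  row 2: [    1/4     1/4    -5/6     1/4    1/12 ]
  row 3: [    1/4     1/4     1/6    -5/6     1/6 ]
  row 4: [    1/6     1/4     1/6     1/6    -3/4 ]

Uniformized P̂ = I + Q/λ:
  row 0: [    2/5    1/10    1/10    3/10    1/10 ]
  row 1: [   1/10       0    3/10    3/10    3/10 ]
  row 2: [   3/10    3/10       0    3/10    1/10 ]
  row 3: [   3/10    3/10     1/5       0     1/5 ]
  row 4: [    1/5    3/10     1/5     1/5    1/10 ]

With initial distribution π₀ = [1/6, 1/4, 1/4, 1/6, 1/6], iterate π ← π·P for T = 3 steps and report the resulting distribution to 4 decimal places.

π = [0.2723, 0.1883, 0.1598, 0.2198, 0.1598]

t=0: π = [0.1667, 0.2500, 0.2500, 0.1667, 0.1667]
t=1: π = [0.2500, 0.1917, 0.1583, 0.2333, 0.1667]
t=2: π = [0.2700, 0.1925, 0.1625, 0.2133, 0.1617]
t=3: π = [0.2723, 0.1883, 0.1598, 0.2198, 0.1598]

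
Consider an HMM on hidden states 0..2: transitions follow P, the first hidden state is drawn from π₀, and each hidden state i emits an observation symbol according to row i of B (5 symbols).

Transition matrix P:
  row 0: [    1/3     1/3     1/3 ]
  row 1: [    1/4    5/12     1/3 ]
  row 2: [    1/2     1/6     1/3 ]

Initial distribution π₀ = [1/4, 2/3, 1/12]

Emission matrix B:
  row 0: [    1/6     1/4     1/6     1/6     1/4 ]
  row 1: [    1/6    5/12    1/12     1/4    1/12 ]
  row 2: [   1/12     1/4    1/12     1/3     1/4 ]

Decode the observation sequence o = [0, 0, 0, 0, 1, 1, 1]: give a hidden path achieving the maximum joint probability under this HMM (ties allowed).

t=0: δ = [4.167e-02, 1.111e-01, 6.944e-03]  (obs o_0=0)
t=1: δ = [4.630e-03, 7.716e-03, 3.086e-03]  ψ = [1, 1, 1]  (obs o_1=0)
t=2: δ = [3.215e-04, 5.358e-04, 2.143e-04]  ψ = [1, 1, 1]  (obs o_2=0)
t=3: δ = [2.233e-05, 3.721e-05, 1.488e-05]  ψ = [1, 1, 1]  (obs o_3=0)
t=4: δ = [2.326e-06, 6.460e-06, 3.101e-06]  ψ = [1, 1, 1]  (obs o_4=1)
t=5: δ = [4.038e-07, 1.122e-06, 5.384e-07]  ψ = [1, 1, 1]  (obs o_5=1)
t=6: δ = [7.010e-08, 1.947e-07, 9.346e-08]  ψ = [1, 1, 1]  (obs o_6=1)
backtrack: best end state = 1; path = [1, 1, 1, 1, 1, 1, 1]

path = [1, 1, 1, 1, 1, 1, 1]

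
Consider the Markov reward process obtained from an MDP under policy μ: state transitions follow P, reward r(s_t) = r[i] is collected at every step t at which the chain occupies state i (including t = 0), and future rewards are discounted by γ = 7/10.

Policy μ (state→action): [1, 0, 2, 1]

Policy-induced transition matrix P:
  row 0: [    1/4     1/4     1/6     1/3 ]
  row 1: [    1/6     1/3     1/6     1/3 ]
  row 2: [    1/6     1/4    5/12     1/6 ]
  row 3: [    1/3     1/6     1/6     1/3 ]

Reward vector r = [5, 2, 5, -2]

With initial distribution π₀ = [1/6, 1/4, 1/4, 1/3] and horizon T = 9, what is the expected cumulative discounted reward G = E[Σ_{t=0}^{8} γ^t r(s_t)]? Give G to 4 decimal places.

t=0: π = [0.1667, 0.2500, 0.2500, 0.3333], E[r] = 1.9167, γ^t·E[r] = 1.916667, running G = 1.916667
t=1: π = [0.2361, 0.2431, 0.2292, 0.2917], E[r] = 2.2292, γ^t·E[r] = 1.560417, running G = 3.477083
t=2: π = [0.2350, 0.2459, 0.2240, 0.2951], E[r] = 2.1962, γ^t·E[r] = 1.076128, running G = 4.553212
t=3: π = [0.2354, 0.2459, 0.2227, 0.2960], E[r] = 2.1902, γ^t·E[r] = 0.751255, running G = 5.304467
t=4: π = [0.2356, 0.2458, 0.2223, 0.2962], E[r] = 2.1890, γ^t·E[r] = 0.525569, running G = 5.830036
t=5: π = [0.2357, 0.2458, 0.2222, 0.2963], E[r] = 2.1887, γ^t·E[r] = 0.367847, running G = 6.197883
t=6: π = [0.2357, 0.2458, 0.2222, 0.2963], E[r] = 2.1886, γ^t·E[r] = 0.257484, running G = 6.455367
t=7: π = [0.2357, 0.2458, 0.2222, 0.2963], E[r] = 2.1886, γ^t·E[r] = 0.180237, running G = 6.635604
t=8: π = [0.2357, 0.2458, 0.2222, 0.2963], E[r] = 2.1886, γ^t·E[r] = 0.126166, running G = 6.761770

G = 6.7618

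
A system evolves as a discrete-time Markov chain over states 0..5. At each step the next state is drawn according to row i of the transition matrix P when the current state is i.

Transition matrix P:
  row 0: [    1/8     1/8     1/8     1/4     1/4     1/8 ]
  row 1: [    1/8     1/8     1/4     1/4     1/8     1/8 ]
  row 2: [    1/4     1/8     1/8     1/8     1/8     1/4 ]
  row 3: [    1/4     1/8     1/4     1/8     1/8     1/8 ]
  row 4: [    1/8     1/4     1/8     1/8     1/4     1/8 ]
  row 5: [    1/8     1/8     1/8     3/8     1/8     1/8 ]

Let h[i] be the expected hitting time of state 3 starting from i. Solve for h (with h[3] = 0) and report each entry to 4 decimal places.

h = [4.4351, 4.4170, 4.8426, 0.0000, 4.9872, 3.8117]

First-step conditioning: h[3] = 0; for i ≠ 3, h[i] = 1 + Σ_k P[i][k]·h[k].
  h[0] = 1 + 1/8·h[0] + 1/8·h[1] + 1/8·h[2] + 1/4·h[4] + 1/8·h[5]
  h[1] = 1 + 1/8·h[0] + 1/8·h[1] + 1/4·h[2] + 1/8·h[4] + 1/8·h[5]
  h[2] = 1 + 1/4·h[0] + 1/8·h[1] + 1/8·h[2] + 1/8·h[4] + 1/4·h[5]
  h[4] = 1 + 1/8·h[0] + 1/4·h[1] + 1/8·h[2] + 1/4·h[4] + 1/8·h[5]
  h[5] = 1 + 1/8·h[0] + 1/8·h[1] + 1/8·h[2] + 1/8·h[4] + 1/8·h[5]
Solving the 5×5 linear system over states ≠ 3 gives exactly h = [4169/940, 1038/235, 1138/235, 0, 1172/235, 3583/940] (h[3] = 0 is the target).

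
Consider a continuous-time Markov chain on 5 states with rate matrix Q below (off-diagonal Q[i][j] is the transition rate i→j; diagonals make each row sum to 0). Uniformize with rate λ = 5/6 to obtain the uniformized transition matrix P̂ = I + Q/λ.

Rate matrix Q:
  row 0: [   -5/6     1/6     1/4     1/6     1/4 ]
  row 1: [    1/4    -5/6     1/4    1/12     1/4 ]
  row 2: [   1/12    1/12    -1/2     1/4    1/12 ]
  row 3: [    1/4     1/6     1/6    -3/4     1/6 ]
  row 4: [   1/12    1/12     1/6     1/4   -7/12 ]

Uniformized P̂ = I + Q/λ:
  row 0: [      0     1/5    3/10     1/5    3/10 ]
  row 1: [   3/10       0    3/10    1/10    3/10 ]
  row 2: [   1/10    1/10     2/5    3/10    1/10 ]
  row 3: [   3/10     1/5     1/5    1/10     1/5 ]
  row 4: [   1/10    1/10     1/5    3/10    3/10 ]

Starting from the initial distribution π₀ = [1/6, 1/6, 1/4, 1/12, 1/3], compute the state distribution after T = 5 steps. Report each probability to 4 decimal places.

t=0: π = [0.1667, 0.1667, 0.2500, 0.0833, 0.3333]
t=1: π = [0.1333, 0.1083, 0.2833, 0.2333, 0.2417]
t=2: π = [0.1550, 0.1258, 0.2808, 0.2183, 0.2200]
t=3: π = [0.1533, 0.1248, 0.2843, 0.2157, 0.2220]
t=4: π = [0.1528, 0.1244, 0.2847, 0.2166, 0.2216]
t=5: π = [0.1529, 0.1245, 0.2846, 0.2165, 0.2214]

π = [0.1529, 0.1245, 0.2846, 0.2165, 0.2214]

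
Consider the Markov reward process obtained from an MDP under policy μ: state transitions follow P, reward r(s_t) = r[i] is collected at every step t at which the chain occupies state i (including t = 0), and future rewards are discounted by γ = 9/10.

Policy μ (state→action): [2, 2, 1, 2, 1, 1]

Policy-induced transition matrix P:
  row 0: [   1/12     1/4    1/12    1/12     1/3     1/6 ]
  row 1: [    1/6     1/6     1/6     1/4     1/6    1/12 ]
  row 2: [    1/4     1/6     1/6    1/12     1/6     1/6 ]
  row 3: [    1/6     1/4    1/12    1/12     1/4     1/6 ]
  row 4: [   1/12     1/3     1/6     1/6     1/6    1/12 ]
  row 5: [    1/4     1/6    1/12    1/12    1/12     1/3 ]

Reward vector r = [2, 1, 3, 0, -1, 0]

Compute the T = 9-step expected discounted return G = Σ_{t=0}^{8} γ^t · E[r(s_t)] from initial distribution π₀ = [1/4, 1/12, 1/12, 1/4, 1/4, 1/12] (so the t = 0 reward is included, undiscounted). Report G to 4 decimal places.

t=0: π = [0.2500, 0.0833, 0.0833, 0.2500, 0.2500, 0.0833], E[r] = 0.5833, γ^t·E[r] = 0.583333, running G = 0.583333
t=1: π = [0.1389, 0.2500, 0.1181, 0.1181, 0.2222, 0.1528], E[r] = 0.6597, γ^t·E[r] = 0.593750, running G = 1.177083
t=2: π = [0.1591, 0.2251, 0.1325, 0.1435, 0.1869, 0.1528], E[r] = 0.7541, γ^t·E[r] = 0.610781, running G = 1.787865
t=3: π = [0.1616, 0.2230, 0.1287, 0.1364, 0.1924, 0.1578], E[r] = 0.7400, γ^t·E[r] = 0.539438, running G = 2.327302
t=4: π = [0.1610, 0.2236, 0.1287, 0.1365, 0.1918, 0.1583], E[r] = 0.7399, γ^t·E[r] = 0.485433, running G = 2.812735
t=5: π = [0.1612, 0.2234, 0.1287, 0.1366, 0.1917, 0.1584], E[r] = 0.7401, γ^t·E[r] = 0.437036, running G = 3.249771
t=6: π = [0.1612, 0.2234, 0.1286, 0.1365, 0.1917, 0.1585], E[r] = 0.7400, γ^t·E[r] = 0.393289, running G = 3.643061
t=7: π = [0.1612, 0.2234, 0.1286, 0.1365, 0.1917, 0.1585], E[r] = 0.7400, γ^t·E[r] = 0.353961, running G = 3.997022
t=8: π = [0.1612, 0.2234, 0.1286, 0.1365, 0.1917, 0.1585], E[r] = 0.7400, γ^t·E[r] = 0.318565, running G = 4.315587

G = 4.3156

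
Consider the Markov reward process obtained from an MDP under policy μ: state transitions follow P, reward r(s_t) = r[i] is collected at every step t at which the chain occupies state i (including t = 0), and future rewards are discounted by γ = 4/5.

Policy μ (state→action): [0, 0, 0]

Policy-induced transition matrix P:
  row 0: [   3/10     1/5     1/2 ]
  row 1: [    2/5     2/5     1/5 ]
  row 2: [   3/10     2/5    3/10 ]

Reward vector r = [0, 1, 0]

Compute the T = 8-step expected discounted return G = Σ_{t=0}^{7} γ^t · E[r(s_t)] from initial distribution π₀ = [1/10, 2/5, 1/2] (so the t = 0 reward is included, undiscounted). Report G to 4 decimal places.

G = 1.4897

t=0: π = [0.1000, 0.4000, 0.5000], E[r] = 0.4000, γ^t·E[r] = 0.400000, running G = 0.400000
t=1: π = [0.3400, 0.3800, 0.2800], E[r] = 0.3800, γ^t·E[r] = 0.304000, running G = 0.704000
t=2: π = [0.3380, 0.3320, 0.3300], E[r] = 0.3320, γ^t·E[r] = 0.212480, running G = 0.916480
t=3: π = [0.3332, 0.3324, 0.3344], E[r] = 0.3324, γ^t·E[r] = 0.170189, running G = 1.086669
t=4: π = [0.3332, 0.3334, 0.3334], E[r] = 0.3334, γ^t·E[r] = 0.136544, running G = 1.223213
t=5: π = [0.3333, 0.3334, 0.3333], E[r] = 0.3334, γ^t·E[r] = 0.109233, running G = 1.332446
t=6: π = [0.3333, 0.3333, 0.3333], E[r] = 0.3333, γ^t·E[r] = 0.087381, running G = 1.419827
t=7: π = [0.3333, 0.3333, 0.3333], E[r] = 0.3333, γ^t·E[r] = 0.069905, running G = 1.489732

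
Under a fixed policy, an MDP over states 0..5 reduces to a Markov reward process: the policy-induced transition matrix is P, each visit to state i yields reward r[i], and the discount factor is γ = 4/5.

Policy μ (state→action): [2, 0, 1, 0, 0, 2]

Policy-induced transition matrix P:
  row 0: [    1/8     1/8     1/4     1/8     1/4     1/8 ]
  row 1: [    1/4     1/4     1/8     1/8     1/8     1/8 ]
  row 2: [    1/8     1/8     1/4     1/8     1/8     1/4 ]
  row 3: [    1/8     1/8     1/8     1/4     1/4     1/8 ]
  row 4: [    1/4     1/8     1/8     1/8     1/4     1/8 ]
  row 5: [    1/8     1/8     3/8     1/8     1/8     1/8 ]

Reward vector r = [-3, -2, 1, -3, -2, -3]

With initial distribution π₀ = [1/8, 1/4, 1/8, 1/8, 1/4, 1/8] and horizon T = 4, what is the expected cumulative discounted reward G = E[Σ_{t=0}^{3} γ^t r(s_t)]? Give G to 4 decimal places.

t=0: π = [0.1250, 0.2500, 0.1250, 0.1250, 0.2500, 0.1250], E[r] = -2.0000, γ^t·E[r] = -2.000000, running G = -2.000000
t=1: π = [0.1875, 0.1563, 0.1875, 0.1406, 0.1875, 0.1406], E[r] = -1.9063, γ^t·E[r] = -1.525000, running G = -3.525000
t=2: π = [0.1680, 0.1445, 0.2070, 0.1426, 0.1895, 0.1484], E[r] = -1.8379, γ^t·E[r] = -1.176250, running G = -4.701250
t=3: π = [0.1667, 0.1431, 0.2090, 0.1428, 0.1875, 0.1509], E[r] = -1.8335, γ^t·E[r] = -0.938750, running G = -5.640000

G = -5.6400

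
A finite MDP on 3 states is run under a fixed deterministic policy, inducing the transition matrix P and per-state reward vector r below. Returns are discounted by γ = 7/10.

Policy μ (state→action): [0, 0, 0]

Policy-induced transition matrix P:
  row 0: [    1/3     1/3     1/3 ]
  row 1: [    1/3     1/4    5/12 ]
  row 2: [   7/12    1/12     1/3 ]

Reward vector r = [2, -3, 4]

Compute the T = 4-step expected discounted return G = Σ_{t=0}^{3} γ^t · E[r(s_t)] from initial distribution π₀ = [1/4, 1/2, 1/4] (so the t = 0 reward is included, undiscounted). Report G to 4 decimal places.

t=0: π = [0.2500, 0.5000, 0.2500], E[r] = 0.0000, γ^t·E[r] = 0.000000, running G = 0.000000
t=1: π = [0.3958, 0.2292, 0.3750], E[r] = 1.6042, γ^t·E[r] = 1.122917, running G = 1.122917
t=2: π = [0.4271, 0.2205, 0.3524], E[r] = 1.6024, γ^t·E[r] = 0.785191, running G = 1.908108
t=3: π = [0.4214, 0.2269, 0.3517], E[r] = 1.5692, γ^t·E[r] = 0.538220, running G = 2.446328

G = 2.4463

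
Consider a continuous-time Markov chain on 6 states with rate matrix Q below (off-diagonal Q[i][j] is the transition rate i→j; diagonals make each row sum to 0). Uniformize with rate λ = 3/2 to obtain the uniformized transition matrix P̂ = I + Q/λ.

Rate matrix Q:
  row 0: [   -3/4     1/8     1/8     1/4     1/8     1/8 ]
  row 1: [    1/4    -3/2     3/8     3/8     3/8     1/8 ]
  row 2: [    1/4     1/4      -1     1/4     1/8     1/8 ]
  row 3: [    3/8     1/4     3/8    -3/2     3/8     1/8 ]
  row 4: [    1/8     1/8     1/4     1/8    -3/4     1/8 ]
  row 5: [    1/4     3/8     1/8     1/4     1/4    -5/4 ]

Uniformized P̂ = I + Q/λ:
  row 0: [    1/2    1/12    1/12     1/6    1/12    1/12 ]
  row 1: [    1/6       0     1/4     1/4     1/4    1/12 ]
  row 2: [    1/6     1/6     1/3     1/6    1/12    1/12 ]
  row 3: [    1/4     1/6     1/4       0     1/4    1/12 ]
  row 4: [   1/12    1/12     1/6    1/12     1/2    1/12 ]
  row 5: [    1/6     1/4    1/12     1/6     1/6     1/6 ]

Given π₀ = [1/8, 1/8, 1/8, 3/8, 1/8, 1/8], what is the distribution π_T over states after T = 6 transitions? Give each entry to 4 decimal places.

π = [0.2384, 0.1161, 0.1922, 0.1349, 0.2276, 0.0909]

t=0: π = [0.1250, 0.1250, 0.1250, 0.3750, 0.1250, 0.1250]
t=1: π = [0.2292, 0.1354, 0.2083, 0.1042, 0.2292, 0.0938]
t=2: π = [0.2326, 0.1137, 0.1944, 0.1415, 0.2266, 0.0911]
t=3: π = [0.2371, 0.1170, 0.1934, 0.1337, 0.2279, 0.0909]
t=4: π = [0.2379, 0.1160, 0.1924, 0.1352, 0.2276, 0.0909]
t=5: π = [0.2382, 0.1161, 0.1923, 0.1348, 0.2276, 0.0909]
t=6: π = [0.2384, 0.1161, 0.1922, 0.1349, 0.2276, 0.0909]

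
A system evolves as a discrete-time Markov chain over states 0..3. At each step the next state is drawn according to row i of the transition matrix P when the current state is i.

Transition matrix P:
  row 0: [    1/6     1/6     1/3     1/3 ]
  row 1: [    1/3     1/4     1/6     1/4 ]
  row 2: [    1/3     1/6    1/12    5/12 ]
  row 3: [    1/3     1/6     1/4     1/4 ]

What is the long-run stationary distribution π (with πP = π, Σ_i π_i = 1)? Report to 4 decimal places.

π = [0.2857, 0.1818, 0.2217, 0.3108]

Balance equations π_j = Σ_i π_i·P[i][j]:
  π_0 = 1/6·π_0 + 1/3·π_1 + 1/3·π_2 + 1/3·π_3
  π_1 = 1/6·π_0 + 1/4·π_1 + 1/6·π_2 + 1/6·π_3
  π_2 = 1/3·π_0 + 1/6·π_1 + 1/12·π_2 + 1/4·π_3
  normalize: π_0 + π_1 + π_2 + π_3 = 1
Solving the linear system gives exactly π = [2/7, 2/11, 239/1078, 335/1078].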